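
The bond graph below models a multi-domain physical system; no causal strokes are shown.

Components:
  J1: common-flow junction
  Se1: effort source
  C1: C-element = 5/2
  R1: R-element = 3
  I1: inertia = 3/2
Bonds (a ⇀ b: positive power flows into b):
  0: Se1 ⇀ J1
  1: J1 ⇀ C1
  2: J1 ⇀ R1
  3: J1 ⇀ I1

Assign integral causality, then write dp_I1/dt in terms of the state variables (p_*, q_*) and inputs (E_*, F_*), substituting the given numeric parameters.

#0 |J1  (Se1 fixes effort; stroke away)
#1 |J1  (C1: C, integral causality)
#3 |I1  (I1 integral (f out))
#2 |J1  (common-f at J1 fixed by 3)

dp_I1/dt = E_Se1 - 2*p_I1 - 2*q_C1/5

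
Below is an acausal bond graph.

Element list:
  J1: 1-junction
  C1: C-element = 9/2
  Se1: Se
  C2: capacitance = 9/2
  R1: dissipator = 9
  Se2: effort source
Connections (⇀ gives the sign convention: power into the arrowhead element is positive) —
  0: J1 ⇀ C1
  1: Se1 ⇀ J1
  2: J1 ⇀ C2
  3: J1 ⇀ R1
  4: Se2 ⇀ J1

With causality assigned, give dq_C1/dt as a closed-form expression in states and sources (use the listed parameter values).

dq_C1/dt = E_Se1/9 + E_Se2/9 - 2*q_C1/81 - 2*q_C2/81

bond 1 |J1  (Se1 fixes effort; stroke away)
bond 4 |J1  (Se2 fixes effort; stroke away)
bond 0 |J1  (C1 integral (e out))
bond 2 |J1  (C2 integral (e out))
bond 3 |R1  (J1: last free bond brings flow in)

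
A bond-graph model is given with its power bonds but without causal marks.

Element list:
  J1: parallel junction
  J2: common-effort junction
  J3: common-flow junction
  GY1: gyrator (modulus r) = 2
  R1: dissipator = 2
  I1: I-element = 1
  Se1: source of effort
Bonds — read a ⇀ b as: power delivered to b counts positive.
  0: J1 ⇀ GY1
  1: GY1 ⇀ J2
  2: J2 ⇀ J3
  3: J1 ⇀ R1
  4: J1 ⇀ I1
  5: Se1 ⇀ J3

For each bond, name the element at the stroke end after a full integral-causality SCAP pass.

#5 →J3  (Se1 fixes effort; stroke away)
#2 →J2  (J3 needs exactly one f-in)
#1 →GY1  (J2 effort already set via bond 2)
#0 →GY1  (through GY1, causality inverts; strokes same side of GY1)
#4 →I1  (I1 outputs flow p/I1)
#3 →J1  (closing 0-jn rule on J1)

β0 →GY1
β1 →GY1
β2 →J2
β3 →J1
β4 →I1
β5 →J3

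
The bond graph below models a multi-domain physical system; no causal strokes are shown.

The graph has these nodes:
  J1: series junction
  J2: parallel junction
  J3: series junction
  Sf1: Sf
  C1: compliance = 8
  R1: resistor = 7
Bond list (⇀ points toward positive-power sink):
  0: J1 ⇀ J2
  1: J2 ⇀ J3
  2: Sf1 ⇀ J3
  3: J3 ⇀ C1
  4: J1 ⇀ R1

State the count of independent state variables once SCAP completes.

1  (C1 all integral)

#2 stroke at Sf1  (Sf1: flow source, stroke at near end)
#1 stroke at J3  (J3: bond 2 brought flow, rest push out)
#3 stroke at J3  (J3 flow already set via bond 2)
#0 stroke at J2  (only one effort-in slot at J2)
#4 stroke at J1  (common-f at J1 fixed by 0)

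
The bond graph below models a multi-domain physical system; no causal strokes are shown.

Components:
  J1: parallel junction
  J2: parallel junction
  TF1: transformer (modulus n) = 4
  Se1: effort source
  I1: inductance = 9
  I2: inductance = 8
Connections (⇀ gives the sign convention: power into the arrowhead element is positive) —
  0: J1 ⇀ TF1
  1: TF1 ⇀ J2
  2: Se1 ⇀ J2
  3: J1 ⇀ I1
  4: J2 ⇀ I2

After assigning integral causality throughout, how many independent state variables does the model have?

2  (I1, I2 all integral)

β2 stroke at J2  (Se1 (Se) sets effort on bond)
β1 stroke at TF1  (0-jn J2 has e-setter on 2)
β4 stroke at I2  (common-e at J2 fixed by 2)
β0 stroke at J1  (TF1: transformer flips bond 1)
β3 stroke at I1  (common-e at J1 fixed by 0)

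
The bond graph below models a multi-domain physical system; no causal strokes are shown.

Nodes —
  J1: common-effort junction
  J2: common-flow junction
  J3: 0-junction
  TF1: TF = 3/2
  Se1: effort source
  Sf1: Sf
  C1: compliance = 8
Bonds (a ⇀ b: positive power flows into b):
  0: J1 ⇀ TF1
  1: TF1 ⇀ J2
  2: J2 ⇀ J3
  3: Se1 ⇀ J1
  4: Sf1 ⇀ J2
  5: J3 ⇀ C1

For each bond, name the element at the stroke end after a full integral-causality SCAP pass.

β0 stroke→TF1
β1 stroke→J2
β2 stroke→J2
β3 stroke→J1
β4 stroke→Sf1
β5 stroke→J3

bond 3 stroke at J1  (Se1: effort source, stroke at far end)
bond 4 stroke at Sf1  (source Sf1 imposes f)
bond 0 stroke at TF1  (0-jn J1 has e-setter on 3)
bond 1 stroke at J2  (J2: bond 4 brought flow, rest push out)
bond 2 stroke at J2  (J2 flow already set via bond 4)
bond 5 stroke at J3  (J3: last free bond brings effort in)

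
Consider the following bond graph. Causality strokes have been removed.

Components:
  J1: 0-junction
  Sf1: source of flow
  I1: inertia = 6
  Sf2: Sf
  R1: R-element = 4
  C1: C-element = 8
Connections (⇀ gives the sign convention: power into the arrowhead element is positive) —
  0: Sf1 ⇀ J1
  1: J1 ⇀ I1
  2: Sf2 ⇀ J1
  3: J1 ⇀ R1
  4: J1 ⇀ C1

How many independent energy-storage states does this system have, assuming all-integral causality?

2  (C1, I1 all integral)

β0 |Sf1  (Sf1: flow source, stroke at near end)
β2 |Sf2  (Sf2 fixes flow; stroke at Sf2)
β1 |I1  (I1: I, integral causality)
β4 |J1  (C1 outputs effort q/C1)
β3 |R1  (common-e at J1 fixed by 4)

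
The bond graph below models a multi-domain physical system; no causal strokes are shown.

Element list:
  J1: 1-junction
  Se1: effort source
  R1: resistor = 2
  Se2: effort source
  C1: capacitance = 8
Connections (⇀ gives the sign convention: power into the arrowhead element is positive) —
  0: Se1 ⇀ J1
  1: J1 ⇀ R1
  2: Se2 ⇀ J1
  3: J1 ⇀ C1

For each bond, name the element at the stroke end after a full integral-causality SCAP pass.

bond 0 |J1  (Se1 fixes effort; stroke away)
bond 2 |J1  (Se2: effort source, stroke at far end)
bond 3 |J1  (C1 integral (e out))
bond 1 |R1  (J1: last free bond brings flow in)

bond 0 →J1
bond 1 →R1
bond 2 →J1
bond 3 →J1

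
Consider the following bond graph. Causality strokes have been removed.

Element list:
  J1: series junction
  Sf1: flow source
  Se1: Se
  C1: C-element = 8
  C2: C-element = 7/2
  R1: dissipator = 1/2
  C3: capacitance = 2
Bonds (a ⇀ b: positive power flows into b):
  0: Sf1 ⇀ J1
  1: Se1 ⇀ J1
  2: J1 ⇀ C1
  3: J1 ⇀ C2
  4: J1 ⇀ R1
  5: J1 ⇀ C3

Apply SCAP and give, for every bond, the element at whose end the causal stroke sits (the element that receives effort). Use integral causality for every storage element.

b0 |Sf1
b1 |J1
b2 |J1
b3 |J1
b4 |J1
b5 |J1

b0 stroke at Sf1  (Sf1 fixes flow; stroke at Sf1)
b1 stroke at J1  (Se1 (Se) sets effort on bond)
b2 stroke at J1  (J1 flow already set via bond 0)
b3 stroke at J1  (common-f at J1 fixed by 0)
b4 stroke at J1  (J1 flow already set via bond 0)
b5 stroke at J1  (J1: bond 0 brought flow, rest push out)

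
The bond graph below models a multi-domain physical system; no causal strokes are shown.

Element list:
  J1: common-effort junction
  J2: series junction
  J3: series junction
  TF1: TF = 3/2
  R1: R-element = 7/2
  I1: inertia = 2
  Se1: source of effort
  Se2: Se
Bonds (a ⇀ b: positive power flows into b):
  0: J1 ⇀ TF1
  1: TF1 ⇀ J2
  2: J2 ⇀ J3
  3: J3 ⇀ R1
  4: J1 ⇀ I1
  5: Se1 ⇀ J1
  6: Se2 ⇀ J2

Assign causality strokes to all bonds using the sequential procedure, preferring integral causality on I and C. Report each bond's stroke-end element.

#5 stroke→J1  (Se1 (Se) sets effort on bond)
#6 stroke→J2  (Se2: effort source, stroke at far end)
#0 stroke→TF1  (J1 effort already set via bond 5)
#4 stroke→I1  (J1 effort already set via bond 5)
#1 stroke→J2  (TF1 one-in-one-out from 0)
#2 stroke→J3  (closing 1-jn rule on J2)
#3 stroke→R1  (only one flow-in slot at J3)

bond 0 |TF1
bond 1 |J2
bond 2 |J3
bond 3 |R1
bond 4 |I1
bond 5 |J1
bond 6 |J2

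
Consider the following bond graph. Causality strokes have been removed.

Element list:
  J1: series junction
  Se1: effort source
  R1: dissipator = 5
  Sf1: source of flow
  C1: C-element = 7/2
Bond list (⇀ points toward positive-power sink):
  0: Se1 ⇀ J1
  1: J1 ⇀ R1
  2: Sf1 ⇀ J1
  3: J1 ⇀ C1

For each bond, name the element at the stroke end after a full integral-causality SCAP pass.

b0 →J1  (Se1: effort source, stroke at far end)
b2 →Sf1  (Sf1 (Sf) sets flow on bond)
b1 →J1  (1-jn J1 has f-setter on 2)
b3 →J1  (J1 flow already set via bond 2)

β0 stroke→J1
β1 stroke→J1
β2 stroke→Sf1
β3 stroke→J1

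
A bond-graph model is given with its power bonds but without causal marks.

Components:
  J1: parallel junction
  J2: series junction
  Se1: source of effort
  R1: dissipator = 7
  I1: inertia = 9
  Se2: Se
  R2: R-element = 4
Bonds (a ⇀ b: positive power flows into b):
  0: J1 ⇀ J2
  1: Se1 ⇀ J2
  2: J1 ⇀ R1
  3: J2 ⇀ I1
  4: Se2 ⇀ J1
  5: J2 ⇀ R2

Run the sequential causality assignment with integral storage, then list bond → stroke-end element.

bond 0 stroke at J2
bond 1 stroke at J2
bond 2 stroke at R1
bond 3 stroke at I1
bond 4 stroke at J1
bond 5 stroke at J2

bond 1 |J2  (source Se1 imposes e)
bond 4 |J1  (Se2 (Se) sets effort on bond)
bond 0 |J2  (J1: bond 4 brought effort, rest push out)
bond 2 |R1  (0-jn J1 has e-setter on 4)
bond 3 |I1  (I1 integral (f out))
bond 5 |J2  (J2: bond 3 brought flow, rest push out)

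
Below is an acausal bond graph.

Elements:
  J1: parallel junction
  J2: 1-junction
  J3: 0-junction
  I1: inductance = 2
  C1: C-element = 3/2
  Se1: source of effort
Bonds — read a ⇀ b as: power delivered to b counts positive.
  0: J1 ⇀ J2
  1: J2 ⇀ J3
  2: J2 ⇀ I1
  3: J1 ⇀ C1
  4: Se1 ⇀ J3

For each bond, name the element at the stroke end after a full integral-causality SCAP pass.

b0 |J2
b1 |J2
b2 |I1
b3 |J1
b4 |J3

#4 →J3  (Se1 fixes effort; stroke away)
#1 →J2  (J3: bond 4 brought effort, rest push out)
#2 →I1  (I1: I, integral causality)
#0 →J2  (J2 flow already set via bond 2)
#3 →J1  (only one effort-in slot at J1)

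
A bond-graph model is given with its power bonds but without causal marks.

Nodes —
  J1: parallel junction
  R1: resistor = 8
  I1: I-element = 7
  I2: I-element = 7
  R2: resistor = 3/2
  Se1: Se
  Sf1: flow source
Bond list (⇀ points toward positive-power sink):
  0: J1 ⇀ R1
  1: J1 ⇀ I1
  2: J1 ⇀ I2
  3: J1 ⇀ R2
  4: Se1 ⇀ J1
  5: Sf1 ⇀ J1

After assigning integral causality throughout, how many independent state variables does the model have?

2  (I1, I2 all integral)

#4 |J1  (source Se1 imposes e)
#5 |Sf1  (Sf1 (Sf) sets flow on bond)
#0 |R1  (common-e at J1 fixed by 4)
#1 |I1  (0-jn J1 has e-setter on 4)
#2 |I2  (common-e at J1 fixed by 4)
#3 |R2  (J1: bond 4 brought effort, rest push out)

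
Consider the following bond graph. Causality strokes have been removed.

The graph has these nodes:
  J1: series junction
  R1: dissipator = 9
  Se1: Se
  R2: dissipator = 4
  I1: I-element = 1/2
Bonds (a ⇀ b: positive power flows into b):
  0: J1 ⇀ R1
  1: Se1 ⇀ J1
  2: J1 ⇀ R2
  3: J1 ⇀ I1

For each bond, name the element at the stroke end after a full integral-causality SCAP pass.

bond 1 →J1  (Se1 (Se) sets effort on bond)
bond 3 →I1  (I1: I, integral causality)
bond 0 →J1  (J1 flow already set via bond 3)
bond 2 →J1  (J1 flow already set via bond 3)

β0 →J1
β1 →J1
β2 →J1
β3 →I1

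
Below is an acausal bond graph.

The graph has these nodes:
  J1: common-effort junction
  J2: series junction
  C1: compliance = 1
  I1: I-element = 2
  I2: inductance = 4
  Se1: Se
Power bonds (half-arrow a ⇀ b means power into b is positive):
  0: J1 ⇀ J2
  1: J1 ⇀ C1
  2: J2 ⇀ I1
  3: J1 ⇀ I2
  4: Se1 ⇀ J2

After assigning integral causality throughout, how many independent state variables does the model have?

3  (C1, I1, I2 all integral)

#4 stroke→J2  (Se1: effort source, stroke at far end)
#1 stroke→J1  (C1 outputs effort q/C1)
#0 stroke→J2  (J1: bond 1 brought effort, rest push out)
#3 stroke→I2  (0-jn J1 has e-setter on 1)
#2 stroke→I1  (closing 1-jn rule on J2)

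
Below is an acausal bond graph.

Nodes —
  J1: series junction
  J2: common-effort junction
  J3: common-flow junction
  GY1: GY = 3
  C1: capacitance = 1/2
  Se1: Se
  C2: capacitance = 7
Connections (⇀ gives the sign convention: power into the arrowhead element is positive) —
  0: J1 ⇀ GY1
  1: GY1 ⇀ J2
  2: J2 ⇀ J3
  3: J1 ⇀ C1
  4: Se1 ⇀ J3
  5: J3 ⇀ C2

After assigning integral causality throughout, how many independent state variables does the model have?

#4 stroke at J3  (Se1 fixes effort; stroke away)
#3 stroke at J1  (C1 integral (e out))
#0 stroke at GY1  (closing 1-jn rule on J1)
#1 stroke at GY1  (through GY1, causality inverts; strokes same side of GY1)
#2 stroke at J2  (closing 0-jn rule on J2)
#5 stroke at J3  (J3: bond 2 brought flow, rest push out)

2  (C1, C2 all integral)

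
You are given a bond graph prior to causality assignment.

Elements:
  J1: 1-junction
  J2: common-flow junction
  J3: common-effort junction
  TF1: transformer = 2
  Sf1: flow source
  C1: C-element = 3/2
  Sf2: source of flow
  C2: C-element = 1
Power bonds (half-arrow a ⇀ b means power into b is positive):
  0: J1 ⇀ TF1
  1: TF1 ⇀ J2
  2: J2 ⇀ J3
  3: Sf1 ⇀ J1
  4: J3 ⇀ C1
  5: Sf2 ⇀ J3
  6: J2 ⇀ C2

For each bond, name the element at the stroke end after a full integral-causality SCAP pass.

β3 |Sf1  (Sf1 (Sf) sets flow on bond)
β5 |Sf2  (source Sf2 imposes f)
β0 |J1  (common-f at J1 fixed by 3)
β1 |TF1  (TF1 one-in-one-out from 0)
β2 |J2  (J2: bond 1 brought flow, rest push out)
β6 |J2  (common-f at J2 fixed by 1)
β4 |J3  (closing 0-jn rule on J3)

β0 stroke→J1
β1 stroke→TF1
β2 stroke→J2
β3 stroke→Sf1
β4 stroke→J3
β5 stroke→Sf2
β6 stroke→J2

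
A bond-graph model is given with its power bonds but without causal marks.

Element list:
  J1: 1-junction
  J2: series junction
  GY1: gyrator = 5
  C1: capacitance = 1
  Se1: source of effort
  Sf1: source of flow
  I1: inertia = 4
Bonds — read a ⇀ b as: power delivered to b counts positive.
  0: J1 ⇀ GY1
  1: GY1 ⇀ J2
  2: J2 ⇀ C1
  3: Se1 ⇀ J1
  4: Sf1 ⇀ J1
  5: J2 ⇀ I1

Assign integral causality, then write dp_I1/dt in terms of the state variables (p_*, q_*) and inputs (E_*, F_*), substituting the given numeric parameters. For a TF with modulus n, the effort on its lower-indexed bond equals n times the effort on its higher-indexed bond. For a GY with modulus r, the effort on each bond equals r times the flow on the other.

#3 stroke→J1  (source Se1 imposes e)
#4 stroke→Sf1  (Sf1 fixes flow; stroke at Sf1)
#0 stroke→J1  (common-f at J1 fixed by 4)
#1 stroke→J2  (GY1 both-in/both-out from 0)
#2 stroke→J2  (prefer integral on C1)
#5 stroke→I1  (only one flow-in slot at J2)

dp_I1/dt = 5*F_Sf1 - q_C1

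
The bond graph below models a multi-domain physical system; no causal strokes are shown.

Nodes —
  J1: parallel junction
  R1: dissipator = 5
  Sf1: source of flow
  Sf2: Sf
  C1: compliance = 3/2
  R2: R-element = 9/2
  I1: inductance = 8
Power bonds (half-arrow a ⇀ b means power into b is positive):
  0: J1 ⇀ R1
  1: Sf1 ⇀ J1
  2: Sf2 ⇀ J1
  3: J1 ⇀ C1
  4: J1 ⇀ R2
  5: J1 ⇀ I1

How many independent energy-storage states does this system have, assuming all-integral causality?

#1 →Sf1  (Sf1 fixes flow; stroke at Sf1)
#2 →Sf2  (Sf2: flow source, stroke at near end)
#3 →J1  (C1: C, integral causality)
#0 →R1  (J1: bond 3 brought effort, rest push out)
#4 →R2  (0-jn J1 has e-setter on 3)
#5 →I1  (J1 effort already set via bond 3)

2  (C1, I1 all integral)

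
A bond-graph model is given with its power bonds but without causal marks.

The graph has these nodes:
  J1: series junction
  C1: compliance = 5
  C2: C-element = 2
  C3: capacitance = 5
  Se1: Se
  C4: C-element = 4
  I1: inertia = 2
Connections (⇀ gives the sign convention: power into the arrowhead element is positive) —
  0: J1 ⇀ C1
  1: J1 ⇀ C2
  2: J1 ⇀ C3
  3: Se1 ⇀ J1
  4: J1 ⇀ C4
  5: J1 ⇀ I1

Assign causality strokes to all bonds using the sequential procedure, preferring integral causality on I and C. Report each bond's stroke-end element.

b0 →J1
b1 →J1
b2 →J1
b3 →J1
b4 →J1
b5 →I1

b3 |J1  (Se1 (Se) sets effort on bond)
b0 |J1  (C1 integral (e out))
b1 |J1  (prefer integral on C2)
b2 |J1  (C3 integral (e out))
b4 |J1  (C4 integral (e out))
b5 |I1  (J1: last free bond brings flow in)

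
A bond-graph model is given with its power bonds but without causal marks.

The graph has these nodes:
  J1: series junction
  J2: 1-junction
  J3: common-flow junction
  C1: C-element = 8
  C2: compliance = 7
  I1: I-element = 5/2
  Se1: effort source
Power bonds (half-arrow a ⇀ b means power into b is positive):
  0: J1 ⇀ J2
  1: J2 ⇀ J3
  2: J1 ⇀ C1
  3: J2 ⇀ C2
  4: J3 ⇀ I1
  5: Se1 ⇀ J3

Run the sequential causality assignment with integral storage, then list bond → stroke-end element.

#5 |J3  (Se1: effort source, stroke at far end)
#2 |J1  (prefer integral on C1)
#0 |J2  (closing 1-jn rule on J1)
#3 |J2  (C2 outputs effort q/C2)
#1 |J3  (only one flow-in slot at J2)
#4 |I1  (J3: last free bond brings flow in)

#0 stroke at J2
#1 stroke at J3
#2 stroke at J1
#3 stroke at J2
#4 stroke at I1
#5 stroke at J3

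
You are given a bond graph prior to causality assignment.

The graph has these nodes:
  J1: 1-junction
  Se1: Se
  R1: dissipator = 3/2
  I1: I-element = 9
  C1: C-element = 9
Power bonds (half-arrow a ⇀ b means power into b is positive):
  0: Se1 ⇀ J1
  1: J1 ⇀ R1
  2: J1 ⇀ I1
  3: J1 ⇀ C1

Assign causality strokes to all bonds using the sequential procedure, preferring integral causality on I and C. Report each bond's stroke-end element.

b0 stroke at J1  (Se1 fixes effort; stroke away)
b2 stroke at I1  (I1 integral (f out))
b1 stroke at J1  (J1: bond 2 brought flow, rest push out)
b3 stroke at J1  (common-f at J1 fixed by 2)

bond 0 |J1
bond 1 |J1
bond 2 |I1
bond 3 |J1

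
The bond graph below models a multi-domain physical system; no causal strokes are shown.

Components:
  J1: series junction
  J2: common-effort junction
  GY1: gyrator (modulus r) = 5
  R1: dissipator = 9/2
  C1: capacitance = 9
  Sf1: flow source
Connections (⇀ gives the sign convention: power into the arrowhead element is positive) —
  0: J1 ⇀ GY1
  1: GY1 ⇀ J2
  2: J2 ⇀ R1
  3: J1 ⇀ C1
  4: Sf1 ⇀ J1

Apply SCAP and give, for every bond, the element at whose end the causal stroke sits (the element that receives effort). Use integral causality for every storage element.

#0 →J1
#1 →J2
#2 →R1
#3 →J1
#4 →Sf1

bond 4 stroke at Sf1  (Sf1 fixes flow; stroke at Sf1)
bond 0 stroke at J1  (J1 flow already set via bond 4)
bond 3 stroke at J1  (common-f at J1 fixed by 4)
bond 1 stroke at J2  (GY1 both-in/both-out from 0)
bond 2 stroke at R1  (J2 effort already set via bond 1)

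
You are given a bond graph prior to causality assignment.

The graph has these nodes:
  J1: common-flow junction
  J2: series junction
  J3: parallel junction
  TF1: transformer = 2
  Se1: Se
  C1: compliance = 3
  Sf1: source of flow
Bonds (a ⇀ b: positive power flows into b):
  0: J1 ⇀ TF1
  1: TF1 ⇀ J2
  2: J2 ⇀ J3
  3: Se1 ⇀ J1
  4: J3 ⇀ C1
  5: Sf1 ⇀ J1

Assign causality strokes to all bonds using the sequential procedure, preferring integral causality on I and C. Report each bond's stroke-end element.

β0 →J1
β1 →TF1
β2 →J2
β3 →J1
β4 →J3
β5 →Sf1

#3 →J1  (source Se1 imposes e)
#5 →Sf1  (Sf1 fixes flow; stroke at Sf1)
#0 →J1  (common-f at J1 fixed by 5)
#1 →TF1  (TF1: transformer flips bond 0)
#2 →J2  (1-jn J2 has f-setter on 1)
#4 →J3  (J3: last free bond brings effort in)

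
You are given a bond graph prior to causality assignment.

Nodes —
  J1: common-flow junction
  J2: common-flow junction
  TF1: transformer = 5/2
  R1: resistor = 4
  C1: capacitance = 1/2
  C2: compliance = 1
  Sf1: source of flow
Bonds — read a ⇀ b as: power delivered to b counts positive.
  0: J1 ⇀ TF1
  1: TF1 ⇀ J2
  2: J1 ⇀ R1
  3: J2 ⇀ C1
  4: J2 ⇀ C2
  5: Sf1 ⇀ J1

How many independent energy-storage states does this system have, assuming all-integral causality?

2  (C1, C2 all integral)

bond 5 stroke at Sf1  (Sf1 (Sf) sets flow on bond)
bond 0 stroke at J1  (1-jn J1 has f-setter on 5)
bond 2 stroke at J1  (common-f at J1 fixed by 5)
bond 1 stroke at TF1  (TF1: transformer flips bond 0)
bond 3 stroke at J2  (1-jn J2 has f-setter on 1)
bond 4 stroke at J2  (J2: bond 1 brought flow, rest push out)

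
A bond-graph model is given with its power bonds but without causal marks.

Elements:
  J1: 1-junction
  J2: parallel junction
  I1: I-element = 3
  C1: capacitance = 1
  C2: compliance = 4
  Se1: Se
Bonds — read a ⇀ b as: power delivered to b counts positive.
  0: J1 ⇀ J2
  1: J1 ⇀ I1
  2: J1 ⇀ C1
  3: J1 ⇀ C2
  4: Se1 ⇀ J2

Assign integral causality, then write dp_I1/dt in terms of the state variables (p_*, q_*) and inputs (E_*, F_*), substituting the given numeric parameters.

dp_I1/dt = -E_Se1 - q_C1 - q_C2/4

b4 |J2  (source Se1 imposes e)
b0 |J1  (J2 effort already set via bond 4)
b1 |I1  (I1 integral (f out))
b2 |J1  (1-jn J1 has f-setter on 1)
b3 |J1  (common-f at J1 fixed by 1)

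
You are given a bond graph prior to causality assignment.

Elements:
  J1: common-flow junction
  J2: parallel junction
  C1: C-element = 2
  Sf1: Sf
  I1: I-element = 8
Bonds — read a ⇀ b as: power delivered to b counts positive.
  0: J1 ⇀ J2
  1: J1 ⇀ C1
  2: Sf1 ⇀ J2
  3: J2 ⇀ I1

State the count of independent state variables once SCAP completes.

2  (C1, I1 all integral)

bond 2 |Sf1  (Sf1 fixes flow; stroke at Sf1)
bond 1 |J1  (C1: C, integral causality)
bond 0 |J2  (J1: last free bond brings flow in)
bond 3 |I1  (J2 effort already set via bond 0)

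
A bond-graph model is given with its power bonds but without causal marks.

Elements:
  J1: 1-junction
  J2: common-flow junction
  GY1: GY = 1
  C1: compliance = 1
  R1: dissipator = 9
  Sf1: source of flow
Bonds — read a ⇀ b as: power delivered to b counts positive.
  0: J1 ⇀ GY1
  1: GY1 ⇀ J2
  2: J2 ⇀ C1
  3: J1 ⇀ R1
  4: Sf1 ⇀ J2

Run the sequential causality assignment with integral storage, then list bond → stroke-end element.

bond 4 |Sf1  (Sf1 (Sf) sets flow on bond)
bond 1 |J2  (common-f at J2 fixed by 4)
bond 2 |J2  (common-f at J2 fixed by 4)
bond 0 |J1  (GY GY1: same side as bond 1)
bond 3 |R1  (J1 needs exactly one f-in)

b0 stroke at J1
b1 stroke at J2
b2 stroke at J2
b3 stroke at R1
b4 stroke at Sf1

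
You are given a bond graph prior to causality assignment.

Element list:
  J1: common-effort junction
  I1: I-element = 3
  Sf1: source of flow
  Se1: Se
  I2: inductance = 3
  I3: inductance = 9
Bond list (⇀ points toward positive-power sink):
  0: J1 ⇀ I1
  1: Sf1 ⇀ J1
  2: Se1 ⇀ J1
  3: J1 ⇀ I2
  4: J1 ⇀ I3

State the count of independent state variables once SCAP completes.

3  (I1, I2, I3 all integral)

b1 stroke→Sf1  (Sf1 (Sf) sets flow on bond)
b2 stroke→J1  (Se1 fixes effort; stroke away)
b0 stroke→I1  (0-jn J1 has e-setter on 2)
b3 stroke→I2  (J1: bond 2 brought effort, rest push out)
b4 stroke→I3  (common-e at J1 fixed by 2)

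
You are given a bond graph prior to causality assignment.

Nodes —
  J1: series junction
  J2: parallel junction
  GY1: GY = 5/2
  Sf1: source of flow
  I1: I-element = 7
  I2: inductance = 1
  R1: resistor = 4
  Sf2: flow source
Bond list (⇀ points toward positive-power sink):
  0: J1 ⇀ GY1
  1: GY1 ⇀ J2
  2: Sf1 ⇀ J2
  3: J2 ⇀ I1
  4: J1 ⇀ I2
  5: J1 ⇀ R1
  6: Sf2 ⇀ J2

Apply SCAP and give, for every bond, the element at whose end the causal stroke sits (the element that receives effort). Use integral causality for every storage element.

b0 stroke at J1
b1 stroke at J2
b2 stroke at Sf1
b3 stroke at I1
b4 stroke at I2
b5 stroke at J1
b6 stroke at Sf2

b2 |Sf1  (Sf1 fixes flow; stroke at Sf1)
b6 |Sf2  (source Sf2 imposes f)
b3 |I1  (I1: I, integral causality)
b1 |J2  (J2 needs exactly one e-in)
b0 |J1  (GY1: gyrator matches bond 1)
b4 |I2  (I2 integral (f out))
b5 |J1  (J1: bond 4 brought flow, rest push out)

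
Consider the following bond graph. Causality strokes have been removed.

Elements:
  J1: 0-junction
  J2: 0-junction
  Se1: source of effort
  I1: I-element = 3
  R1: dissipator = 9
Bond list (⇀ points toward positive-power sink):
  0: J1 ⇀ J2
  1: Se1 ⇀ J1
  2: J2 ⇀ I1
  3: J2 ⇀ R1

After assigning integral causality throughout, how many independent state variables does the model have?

β1 →J1  (source Se1 imposes e)
β0 →J2  (J1 effort already set via bond 1)
β2 →I1  (J2: bond 0 brought effort, rest push out)
β3 →R1  (0-jn J2 has e-setter on 0)

1  (I1 all integral)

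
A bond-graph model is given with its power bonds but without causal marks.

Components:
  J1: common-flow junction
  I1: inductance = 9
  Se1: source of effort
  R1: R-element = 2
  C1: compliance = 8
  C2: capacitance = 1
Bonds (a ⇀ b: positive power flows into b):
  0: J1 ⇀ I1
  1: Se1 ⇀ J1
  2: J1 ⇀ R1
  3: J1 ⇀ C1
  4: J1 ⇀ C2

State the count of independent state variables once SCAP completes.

3  (C1, C2, I1 all integral)

bond 1 →J1  (Se1 (Se) sets effort on bond)
bond 0 →I1  (I1: I, integral causality)
bond 2 →J1  (1-jn J1 has f-setter on 0)
bond 3 →J1  (J1 flow already set via bond 0)
bond 4 →J1  (J1: bond 0 brought flow, rest push out)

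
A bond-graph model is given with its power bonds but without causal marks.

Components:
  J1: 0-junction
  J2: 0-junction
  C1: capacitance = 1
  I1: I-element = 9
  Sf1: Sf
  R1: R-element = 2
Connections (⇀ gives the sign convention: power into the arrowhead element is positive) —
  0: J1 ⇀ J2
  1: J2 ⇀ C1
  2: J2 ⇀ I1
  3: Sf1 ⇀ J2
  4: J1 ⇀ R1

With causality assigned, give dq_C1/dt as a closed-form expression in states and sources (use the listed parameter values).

b3 stroke at Sf1  (Sf1 (Sf) sets flow on bond)
b1 stroke at J2  (prefer integral on C1)
b0 stroke at J1  (0-jn J2 has e-setter on 1)
b2 stroke at I1  (J2: bond 1 brought effort, rest push out)
b4 stroke at R1  (J1 effort already set via bond 0)

dq_C1/dt = F_Sf1 - p_I1/9 - q_C1/2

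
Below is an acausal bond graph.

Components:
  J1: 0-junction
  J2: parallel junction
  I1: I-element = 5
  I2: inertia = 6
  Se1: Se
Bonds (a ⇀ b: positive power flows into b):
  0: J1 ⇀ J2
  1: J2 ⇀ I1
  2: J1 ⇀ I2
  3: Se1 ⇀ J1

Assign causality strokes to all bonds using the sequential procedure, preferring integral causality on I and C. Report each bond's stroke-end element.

bond 3 stroke at J1  (Se1 (Se) sets effort on bond)
bond 0 stroke at J2  (J1: bond 3 brought effort, rest push out)
bond 2 stroke at I2  (J1: bond 3 brought effort, rest push out)
bond 1 stroke at I1  (common-e at J2 fixed by 0)

β0 |J2
β1 |I1
β2 |I2
β3 |J1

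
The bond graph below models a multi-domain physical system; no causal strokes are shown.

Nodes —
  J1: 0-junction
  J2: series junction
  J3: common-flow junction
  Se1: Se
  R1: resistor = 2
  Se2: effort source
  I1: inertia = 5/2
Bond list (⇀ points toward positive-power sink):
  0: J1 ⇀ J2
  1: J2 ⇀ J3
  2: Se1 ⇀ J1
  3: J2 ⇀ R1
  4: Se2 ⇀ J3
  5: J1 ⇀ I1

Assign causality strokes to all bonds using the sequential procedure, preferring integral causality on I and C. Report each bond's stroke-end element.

bond 0 stroke→J2
bond 1 stroke→J2
bond 2 stroke→J1
bond 3 stroke→R1
bond 4 stroke→J3
bond 5 stroke→I1

#2 stroke→J1  (Se1: effort source, stroke at far end)
#4 stroke→J3  (Se2 fixes effort; stroke away)
#0 stroke→J2  (J1 effort already set via bond 2)
#5 stroke→I1  (J1: bond 2 brought effort, rest push out)
#1 stroke→J2  (only one flow-in slot at J3)
#3 stroke→R1  (J2 needs exactly one f-in)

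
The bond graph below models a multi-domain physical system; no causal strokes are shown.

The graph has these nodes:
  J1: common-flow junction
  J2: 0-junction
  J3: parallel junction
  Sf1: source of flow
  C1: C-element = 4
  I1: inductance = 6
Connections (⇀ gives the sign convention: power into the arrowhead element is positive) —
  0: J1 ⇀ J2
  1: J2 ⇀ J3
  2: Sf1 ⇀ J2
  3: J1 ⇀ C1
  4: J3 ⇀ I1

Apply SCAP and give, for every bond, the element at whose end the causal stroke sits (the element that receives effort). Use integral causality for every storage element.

β2 stroke→Sf1  (Sf1 (Sf) sets flow on bond)
β3 stroke→J1  (C1 integral (e out))
β0 stroke→J2  (J1 needs exactly one f-in)
β1 stroke→J3  (common-e at J2 fixed by 0)
β4 stroke→I1  (0-jn J3 has e-setter on 1)

#0 |J2
#1 |J3
#2 |Sf1
#3 |J1
#4 |I1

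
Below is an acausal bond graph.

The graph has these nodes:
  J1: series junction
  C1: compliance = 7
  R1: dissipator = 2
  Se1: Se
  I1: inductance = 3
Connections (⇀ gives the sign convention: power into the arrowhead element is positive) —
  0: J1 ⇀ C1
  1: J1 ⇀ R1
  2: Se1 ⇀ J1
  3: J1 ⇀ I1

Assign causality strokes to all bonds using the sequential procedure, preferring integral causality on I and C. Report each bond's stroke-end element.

bond 0 |J1
bond 1 |J1
bond 2 |J1
bond 3 |I1

bond 2 |J1  (Se1 (Se) sets effort on bond)
bond 0 |J1  (C1 integral (e out))
bond 3 |I1  (I1 outputs flow p/I1)
bond 1 |J1  (common-f at J1 fixed by 3)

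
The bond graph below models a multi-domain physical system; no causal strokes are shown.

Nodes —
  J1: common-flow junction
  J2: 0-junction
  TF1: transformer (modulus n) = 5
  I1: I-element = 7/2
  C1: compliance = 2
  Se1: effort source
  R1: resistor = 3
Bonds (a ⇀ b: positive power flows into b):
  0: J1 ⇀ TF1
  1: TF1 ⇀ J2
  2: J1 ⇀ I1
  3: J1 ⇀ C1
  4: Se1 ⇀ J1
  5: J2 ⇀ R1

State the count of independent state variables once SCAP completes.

β4 stroke→J1  (Se1 fixes effort; stroke away)
β2 stroke→I1  (I1 integral (f out))
β0 stroke→J1  (J1: bond 2 brought flow, rest push out)
β3 stroke→J1  (1-jn J1 has f-setter on 2)
β1 stroke→TF1  (through TF1, causality passes straight; one stroke at TF1)
β5 stroke→J2  (closing 0-jn rule on J2)

2  (C1, I1 all integral)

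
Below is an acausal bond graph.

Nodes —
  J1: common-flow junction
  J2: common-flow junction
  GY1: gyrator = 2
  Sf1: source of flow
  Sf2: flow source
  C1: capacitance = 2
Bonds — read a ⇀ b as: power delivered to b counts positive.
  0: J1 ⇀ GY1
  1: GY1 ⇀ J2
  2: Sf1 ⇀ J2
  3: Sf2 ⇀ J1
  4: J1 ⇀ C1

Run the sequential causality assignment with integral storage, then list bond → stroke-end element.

β2 stroke at Sf1  (Sf1 fixes flow; stroke at Sf1)
β3 stroke at Sf2  (Sf2 (Sf) sets flow on bond)
β0 stroke at J1  (J1: bond 3 brought flow, rest push out)
β4 stroke at J1  (1-jn J1 has f-setter on 3)
β1 stroke at J2  (1-jn J2 has f-setter on 2)

β0 →J1
β1 →J2
β2 →Sf1
β3 →Sf2
β4 →J1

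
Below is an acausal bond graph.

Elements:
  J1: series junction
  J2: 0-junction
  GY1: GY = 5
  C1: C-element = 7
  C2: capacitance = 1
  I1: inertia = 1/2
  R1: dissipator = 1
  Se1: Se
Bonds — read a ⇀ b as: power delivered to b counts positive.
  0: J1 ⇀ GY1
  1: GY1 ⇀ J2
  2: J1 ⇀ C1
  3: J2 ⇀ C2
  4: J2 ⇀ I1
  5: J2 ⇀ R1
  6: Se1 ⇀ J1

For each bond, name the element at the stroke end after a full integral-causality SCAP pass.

bond 0 →GY1
bond 1 →GY1
bond 2 →J1
bond 3 →J2
bond 4 →I1
bond 5 →R1
bond 6 →J1

b6 stroke at J1  (Se1 (Se) sets effort on bond)
b2 stroke at J1  (C1 integral (e out))
b0 stroke at GY1  (J1: last free bond brings flow in)
b1 stroke at GY1  (GY GY1: same side as bond 0)
b3 stroke at J2  (C2 outputs effort q/C2)
b4 stroke at I1  (J2 effort already set via bond 3)
b5 stroke at R1  (J2: bond 3 brought effort, rest push out)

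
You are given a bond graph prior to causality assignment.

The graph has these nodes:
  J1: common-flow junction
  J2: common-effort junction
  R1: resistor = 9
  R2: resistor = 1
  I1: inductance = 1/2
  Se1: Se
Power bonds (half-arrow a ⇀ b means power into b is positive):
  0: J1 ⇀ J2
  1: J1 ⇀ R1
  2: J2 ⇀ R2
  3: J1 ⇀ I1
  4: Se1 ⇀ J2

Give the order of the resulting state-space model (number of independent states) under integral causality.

1  (I1 all integral)

b4 stroke→J2  (Se1 fixes effort; stroke away)
b0 stroke→J1  (common-e at J2 fixed by 4)
b2 stroke→R2  (common-e at J2 fixed by 4)
b3 stroke→I1  (I1 integral (f out))
b1 stroke→J1  (1-jn J1 has f-setter on 3)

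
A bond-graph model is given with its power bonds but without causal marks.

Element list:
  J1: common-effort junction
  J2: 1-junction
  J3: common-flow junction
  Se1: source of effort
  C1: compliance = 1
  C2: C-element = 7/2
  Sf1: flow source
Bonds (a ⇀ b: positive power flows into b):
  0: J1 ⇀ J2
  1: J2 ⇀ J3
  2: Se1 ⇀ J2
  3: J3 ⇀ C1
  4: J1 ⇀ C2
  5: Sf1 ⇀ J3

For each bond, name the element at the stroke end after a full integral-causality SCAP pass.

β2 |J2  (Se1: effort source, stroke at far end)
β5 |Sf1  (Sf1 fixes flow; stroke at Sf1)
β1 |J3  (1-jn J3 has f-setter on 5)
β3 |J3  (1-jn J3 has f-setter on 5)
β0 |J2  (1-jn J2 has f-setter on 1)
β4 |J1  (only one effort-in slot at J1)

b0 |J2
b1 |J3
b2 |J2
b3 |J3
b4 |J1
b5 |Sf1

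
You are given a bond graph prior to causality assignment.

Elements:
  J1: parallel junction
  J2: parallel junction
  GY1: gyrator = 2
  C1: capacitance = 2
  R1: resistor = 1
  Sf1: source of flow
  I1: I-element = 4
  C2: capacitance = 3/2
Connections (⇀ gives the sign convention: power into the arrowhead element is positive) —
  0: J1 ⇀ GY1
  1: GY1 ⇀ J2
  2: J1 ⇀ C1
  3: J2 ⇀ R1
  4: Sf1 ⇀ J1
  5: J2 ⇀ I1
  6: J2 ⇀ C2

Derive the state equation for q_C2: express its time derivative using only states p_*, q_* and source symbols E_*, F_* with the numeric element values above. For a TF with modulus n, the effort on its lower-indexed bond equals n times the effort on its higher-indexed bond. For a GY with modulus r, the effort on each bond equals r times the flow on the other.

dq_C2/dt = -p_I1/4 + q_C1/4 - 2*q_C2/3

bond 4 stroke at Sf1  (Sf1 (Sf) sets flow on bond)
bond 2 stroke at J1  (C1 integral (e out))
bond 0 stroke at GY1  (J1 effort already set via bond 2)
bond 1 stroke at GY1  (GY1 both-in/both-out from 0)
bond 5 stroke at I1  (I1: I, integral causality)
bond 6 stroke at J2  (C2 integral (e out))
bond 3 stroke at R1  (0-jn J2 has e-setter on 6)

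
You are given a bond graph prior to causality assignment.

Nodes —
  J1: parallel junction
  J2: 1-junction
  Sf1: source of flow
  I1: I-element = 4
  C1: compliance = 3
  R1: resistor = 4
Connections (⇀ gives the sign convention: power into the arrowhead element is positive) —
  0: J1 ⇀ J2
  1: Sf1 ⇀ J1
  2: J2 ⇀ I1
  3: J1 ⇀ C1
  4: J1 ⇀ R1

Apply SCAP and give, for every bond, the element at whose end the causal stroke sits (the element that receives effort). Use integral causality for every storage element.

b0 →J2
b1 →Sf1
b2 →I1
b3 →J1
b4 →R1

b1 →Sf1  (source Sf1 imposes f)
b2 →I1  (I1: I, integral causality)
b0 →J2  (J2: bond 2 brought flow, rest push out)
b3 →J1  (prefer integral on C1)
b4 →R1  (0-jn J1 has e-setter on 3)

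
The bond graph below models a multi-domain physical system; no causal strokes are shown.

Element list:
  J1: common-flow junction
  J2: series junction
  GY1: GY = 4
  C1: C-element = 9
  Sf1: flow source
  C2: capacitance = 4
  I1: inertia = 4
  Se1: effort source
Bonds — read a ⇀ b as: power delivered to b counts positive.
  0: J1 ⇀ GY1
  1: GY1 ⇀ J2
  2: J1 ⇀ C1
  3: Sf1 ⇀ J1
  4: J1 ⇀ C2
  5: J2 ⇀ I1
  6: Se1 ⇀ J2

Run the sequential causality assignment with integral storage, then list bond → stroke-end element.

b3 stroke at Sf1  (Sf1: flow source, stroke at near end)
b6 stroke at J2  (Se1: effort source, stroke at far end)
b0 stroke at J1  (J1 flow already set via bond 3)
b2 stroke at J1  (J1 flow already set via bond 3)
b4 stroke at J1  (common-f at J1 fixed by 3)
b1 stroke at J2  (GY1: gyrator matches bond 0)
b5 stroke at I1  (J2 needs exactly one f-in)

#0 stroke→J1
#1 stroke→J2
#2 stroke→J1
#3 stroke→Sf1
#4 stroke→J1
#5 stroke→I1
#6 stroke→J2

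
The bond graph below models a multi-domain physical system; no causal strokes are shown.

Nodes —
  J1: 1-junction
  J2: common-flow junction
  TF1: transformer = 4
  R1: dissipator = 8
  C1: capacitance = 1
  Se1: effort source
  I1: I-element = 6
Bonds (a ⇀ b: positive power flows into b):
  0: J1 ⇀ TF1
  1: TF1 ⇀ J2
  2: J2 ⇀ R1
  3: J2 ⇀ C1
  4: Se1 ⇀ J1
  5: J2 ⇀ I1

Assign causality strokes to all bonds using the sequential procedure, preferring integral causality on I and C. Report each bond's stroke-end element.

b0 stroke→TF1
b1 stroke→J2
b2 stroke→J2
b3 stroke→J2
b4 stroke→J1
b5 stroke→I1

b4 stroke→J1  (source Se1 imposes e)
b0 stroke→TF1  (only one flow-in slot at J1)
b1 stroke→J2  (TF1 one-in-one-out from 0)
b3 stroke→J2  (C1: C, integral causality)
b5 stroke→I1  (I1 integral (f out))
b2 stroke→J2  (J2 flow already set via bond 5)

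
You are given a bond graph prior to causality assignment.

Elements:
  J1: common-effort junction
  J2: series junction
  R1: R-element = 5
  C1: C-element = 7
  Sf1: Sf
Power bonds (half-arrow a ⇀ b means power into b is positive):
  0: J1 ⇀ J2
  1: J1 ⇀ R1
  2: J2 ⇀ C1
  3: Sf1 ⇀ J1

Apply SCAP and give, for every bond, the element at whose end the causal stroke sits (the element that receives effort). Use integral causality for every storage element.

b0 |J1
b1 |R1
b2 |J2
b3 |Sf1

bond 3 →Sf1  (Sf1 (Sf) sets flow on bond)
bond 2 →J2  (prefer integral on C1)
bond 0 →J1  (J2: last free bond brings flow in)
bond 1 →R1  (common-e at J1 fixed by 0)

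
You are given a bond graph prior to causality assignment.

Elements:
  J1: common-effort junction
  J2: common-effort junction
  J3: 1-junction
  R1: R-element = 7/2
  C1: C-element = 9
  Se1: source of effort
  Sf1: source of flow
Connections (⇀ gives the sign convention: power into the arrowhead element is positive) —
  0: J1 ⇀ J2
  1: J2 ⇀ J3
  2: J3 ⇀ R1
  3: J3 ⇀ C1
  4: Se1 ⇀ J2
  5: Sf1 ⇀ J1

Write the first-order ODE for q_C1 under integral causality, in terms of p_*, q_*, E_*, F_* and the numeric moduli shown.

b4 →J2  (source Se1 imposes e)
b5 →Sf1  (Sf1 (Sf) sets flow on bond)
b0 →J1  (closing 0-jn rule on J1)
b1 →J3  (0-jn J2 has e-setter on 4)
b3 →J3  (C1 outputs effort q/C1)
b2 →R1  (J3 needs exactly one f-in)

dq_C1/dt = 2*E_Se1/7 - 2*q_C1/63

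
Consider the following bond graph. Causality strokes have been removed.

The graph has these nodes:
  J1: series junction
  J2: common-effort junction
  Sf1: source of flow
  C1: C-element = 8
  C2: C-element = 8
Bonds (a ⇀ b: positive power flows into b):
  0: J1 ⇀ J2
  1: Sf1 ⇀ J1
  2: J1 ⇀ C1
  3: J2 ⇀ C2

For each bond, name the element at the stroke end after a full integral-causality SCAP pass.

#0 →J1
#1 →Sf1
#2 →J1
#3 →J2

b1 →Sf1  (source Sf1 imposes f)
b0 →J1  (J1: bond 1 brought flow, rest push out)
b2 →J1  (J1 flow already set via bond 1)
b3 →J2  (J2: last free bond brings effort in)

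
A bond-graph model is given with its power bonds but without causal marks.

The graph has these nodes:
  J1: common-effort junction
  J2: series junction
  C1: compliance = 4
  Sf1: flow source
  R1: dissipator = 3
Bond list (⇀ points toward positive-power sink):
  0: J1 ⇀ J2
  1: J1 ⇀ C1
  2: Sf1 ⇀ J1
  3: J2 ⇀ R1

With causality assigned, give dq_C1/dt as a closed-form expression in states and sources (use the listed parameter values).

dq_C1/dt = F_Sf1 - q_C1/12

#2 stroke at Sf1  (source Sf1 imposes f)
#1 stroke at J1  (C1: C, integral causality)
#0 stroke at J2  (J1: bond 1 brought effort, rest push out)
#3 stroke at R1  (closing 1-jn rule on J2)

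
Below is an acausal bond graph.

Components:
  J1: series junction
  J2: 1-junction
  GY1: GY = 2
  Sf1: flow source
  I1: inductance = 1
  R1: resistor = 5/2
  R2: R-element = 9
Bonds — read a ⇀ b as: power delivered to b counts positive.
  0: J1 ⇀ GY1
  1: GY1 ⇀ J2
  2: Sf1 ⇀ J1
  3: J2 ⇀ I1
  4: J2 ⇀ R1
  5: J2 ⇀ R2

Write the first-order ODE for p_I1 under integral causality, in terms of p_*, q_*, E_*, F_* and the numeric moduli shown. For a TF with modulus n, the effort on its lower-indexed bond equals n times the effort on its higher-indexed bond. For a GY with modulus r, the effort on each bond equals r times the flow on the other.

dp_I1/dt = 2*F_Sf1 - 23*p_I1/2

bond 2 →Sf1  (Sf1 (Sf) sets flow on bond)
bond 0 →J1  (1-jn J1 has f-setter on 2)
bond 1 →J2  (through GY1, causality inverts; strokes same side of GY1)
bond 3 →I1  (I1: I, integral causality)
bond 4 →J2  (common-f at J2 fixed by 3)
bond 5 →J2  (1-jn J2 has f-setter on 3)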